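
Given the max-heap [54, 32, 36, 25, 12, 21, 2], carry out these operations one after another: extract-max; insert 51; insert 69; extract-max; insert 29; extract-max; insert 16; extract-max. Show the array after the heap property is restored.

extract-max → returns 54:
  remove root 54; move last element 2 to root → [2, 32, 36, 25, 12, 21]
  2 vs larger child 36 at index 2, swap → [36, 32, 2, 25, 12, 21]
  2 vs only child 21 at index 5, swap → [36, 32, 21, 25, 12, 2]
insert 51:
  append 51 at index 6 → [36, 32, 21, 25, 12, 2, 51]
  51 > parent 21 at index 2, swap → [36, 32, 51, 25, 12, 2, 21]
  51 > parent 36 at index 0, swap → [51, 32, 36, 25, 12, 2, 21]
insert 69:
  append 69 at index 7 → [51, 32, 36, 25, 12, 2, 21, 69]
  69 > parent 25 at index 3, swap → [51, 32, 36, 69, 12, 2, 21, 25]
  69 > parent 32 at index 1, swap → [51, 69, 36, 32, 12, 2, 21, 25]
  69 > parent 51 at index 0, swap → [69, 51, 36, 32, 12, 2, 21, 25]
extract-max → returns 69:
  remove root 69; move last element 25 to root → [25, 51, 36, 32, 12, 2, 21]
  25 vs larger child 51 at index 1, swap → [51, 25, 36, 32, 12, 2, 21]
  25 vs larger child 32 at index 3, swap → [51, 32, 36, 25, 12, 2, 21]
insert 29:
  append 29 at index 7 → [51, 32, 36, 25, 12, 2, 21, 29]
  29 > parent 25 at index 3, swap → [51, 32, 36, 29, 12, 2, 21, 25]
extract-max → returns 51:
  remove root 51; move last element 25 to root → [25, 32, 36, 29, 12, 2, 21]
  25 vs larger child 36 at index 2, swap → [36, 32, 25, 29, 12, 2, 21]
insert 16:
  append 16 at index 7 → [36, 32, 25, 29, 12, 2, 21, 16] (no swap needed)
extract-max → returns 36:
  remove root 36; move last element 16 to root → [16, 32, 25, 29, 12, 2, 21]
  16 vs larger child 32 at index 1, swap → [32, 16, 25, 29, 12, 2, 21]
  16 vs larger child 29 at index 3, swap → [32, 29, 25, 16, 12, 2, 21]

[32, 29, 25, 16, 12, 2, 21]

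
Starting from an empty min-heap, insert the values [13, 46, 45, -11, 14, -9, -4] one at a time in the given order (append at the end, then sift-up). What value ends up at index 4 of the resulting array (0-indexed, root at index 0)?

14

Insert 13:
  append 13 at index 0 → [13] (no swap needed)
Insert 46:
  append 46 at index 1 → [13, 46] (no swap needed)
Insert 45:
  append 45 at index 2 → [13, 46, 45] (no swap needed)
Insert -11:
  append -11 at index 3 → [13, 46, 45, -11]
  -11 < parent 46 at index 1, swap → [13, -11, 45, 46]
  -11 < parent 13 at index 0, swap → [-11, 13, 45, 46]
Insert 14:
  append 14 at index 4 → [-11, 13, 45, 46, 14] (no swap needed)
Insert -9:
  append -9 at index 5 → [-11, 13, 45, 46, 14, -9]
  -9 < parent 45 at index 2, swap → [-11, 13, -9, 46, 14, 45]
Insert -4:
  append -4 at index 6 → [-11, 13, -9, 46, 14, 45, -4] (no swap needed)
resulting array: [-11, 13, -9, 46, 14, 45, -4]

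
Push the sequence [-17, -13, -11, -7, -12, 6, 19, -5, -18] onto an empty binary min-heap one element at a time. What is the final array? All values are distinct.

Insert -17:
  append -17 at index 0 → [-17] (no swap needed)
Insert -13:
  append -13 at index 1 → [-17, -13] (no swap needed)
Insert -11:
  append -11 at index 2 → [-17, -13, -11] (no swap needed)
Insert -7:
  append -7 at index 3 → [-17, -13, -11, -7] (no swap needed)
Insert -12:
  append -12 at index 4 → [-17, -13, -11, -7, -12] (no swap needed)
Insert 6:
  append 6 at index 5 → [-17, -13, -11, -7, -12, 6] (no swap needed)
Insert 19:
  append 19 at index 6 → [-17, -13, -11, -7, -12, 6, 19] (no swap needed)
Insert -5:
  append -5 at index 7 → [-17, -13, -11, -7, -12, 6, 19, -5] (no swap needed)
Insert -18:
  append -18 at index 8 → [-17, -13, -11, -7, -12, 6, 19, -5, -18]
  -18 < parent -7 at index 3, swap → [-17, -13, -11, -18, -12, 6, 19, -5, -7]
  -18 < parent -13 at index 1, swap → [-17, -18, -11, -13, -12, 6, 19, -5, -7]
  -18 < parent -17 at index 0, swap → [-18, -17, -11, -13, -12, 6, 19, -5, -7]

[-18, -17, -11, -13, -12, 6, 19, -5, -7]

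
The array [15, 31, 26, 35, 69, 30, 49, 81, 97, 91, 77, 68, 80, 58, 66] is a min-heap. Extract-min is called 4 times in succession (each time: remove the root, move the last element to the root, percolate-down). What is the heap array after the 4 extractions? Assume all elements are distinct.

[35, 68, 49, 80, 69, 66, 58, 81, 97, 91, 77]

extract-min #1 returns 15:
  remove root 15; move last element 66 to root → [66, 31, 26, 35, 69, 30, 49, 81, 97, 91, 77, 68, 80, 58]
  66 vs smaller child 26 at index 2, swap → [26, 31, 66, 35, 69, 30, 49, 81, 97, 91, 77, 68, 80, 58]
  66 vs smaller child 30 at index 5, swap → [26, 31, 30, 35, 69, 66, 49, 81, 97, 91, 77, 68, 80, 58]
extract-min #2 returns 26:
  remove root 26; move last element 58 to root → [58, 31, 30, 35, 69, 66, 49, 81, 97, 91, 77, 68, 80]
  58 vs smaller child 30 at index 2, swap → [30, 31, 58, 35, 69, 66, 49, 81, 97, 91, 77, 68, 80]
  58 vs smaller child 49 at index 6, swap → [30, 31, 49, 35, 69, 66, 58, 81, 97, 91, 77, 68, 80]
extract-min #3 returns 30:
  remove root 30; move last element 80 to root → [80, 31, 49, 35, 69, 66, 58, 81, 97, 91, 77, 68]
  80 vs smaller child 31 at index 1, swap → [31, 80, 49, 35, 69, 66, 58, 81, 97, 91, 77, 68]
  80 vs smaller child 35 at index 3, swap → [31, 35, 49, 80, 69, 66, 58, 81, 97, 91, 77, 68]
extract-min #4 returns 31:
  remove root 31; move last element 68 to root → [68, 35, 49, 80, 69, 66, 58, 81, 97, 91, 77]
  68 vs smaller child 35 at index 1, swap → [35, 68, 49, 80, 69, 66, 58, 81, 97, 91, 77]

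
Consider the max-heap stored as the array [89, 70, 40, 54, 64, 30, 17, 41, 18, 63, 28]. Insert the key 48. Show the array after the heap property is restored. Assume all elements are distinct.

[89, 70, 48, 54, 64, 40, 17, 41, 18, 63, 28, 30]

append 48 at index 11 → [89, 70, 40, 54, 64, 30, 17, 41, 18, 63, 28, 48]
48 > parent 30 at index 5, swap → [89, 70, 40, 54, 64, 48, 17, 41, 18, 63, 28, 30]
48 > parent 40 at index 2, swap → [89, 70, 48, 54, 64, 40, 17, 41, 18, 63, 28, 30]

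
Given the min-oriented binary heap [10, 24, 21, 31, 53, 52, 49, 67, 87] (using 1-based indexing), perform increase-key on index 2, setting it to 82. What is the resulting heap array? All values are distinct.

[10, 31, 21, 67, 53, 52, 49, 82, 87]

set index 2 from 24 to 82 → [10, 82, 21, 31, 53, 52, 49, 67, 87]
82 vs smaller child 31 at index 4, swap → [10, 31, 21, 82, 53, 52, 49, 67, 87]
82 vs smaller child 67 at index 8, swap → [10, 31, 21, 67, 53, 52, 49, 82, 87]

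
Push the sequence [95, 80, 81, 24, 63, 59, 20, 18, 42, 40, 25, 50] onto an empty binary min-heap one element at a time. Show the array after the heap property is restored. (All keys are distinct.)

Insert 95:
  append 95 at index 0 → [95] (no swap needed)
Insert 80:
  append 80 at index 1 → [95, 80]
  80 < parent 95 at index 0, swap → [80, 95]
Insert 81:
  append 81 at index 2 → [80, 95, 81] (no swap needed)
Insert 24:
  append 24 at index 3 → [80, 95, 81, 24]
  24 < parent 95 at index 1, swap → [80, 24, 81, 95]
  24 < parent 80 at index 0, swap → [24, 80, 81, 95]
Insert 63:
  append 63 at index 4 → [24, 80, 81, 95, 63]
  63 < parent 80 at index 1, swap → [24, 63, 81, 95, 80]
Insert 59:
  append 59 at index 5 → [24, 63, 81, 95, 80, 59]
  59 < parent 81 at index 2, swap → [24, 63, 59, 95, 80, 81]
Insert 20:
  append 20 at index 6 → [24, 63, 59, 95, 80, 81, 20]
  20 < parent 59 at index 2, swap → [24, 63, 20, 95, 80, 81, 59]
  20 < parent 24 at index 0, swap → [20, 63, 24, 95, 80, 81, 59]
Insert 18:
  append 18 at index 7 → [20, 63, 24, 95, 80, 81, 59, 18]
  18 < parent 95 at index 3, swap → [20, 63, 24, 18, 80, 81, 59, 95]
  18 < parent 63 at index 1, swap → [20, 18, 24, 63, 80, 81, 59, 95]
  18 < parent 20 at index 0, swap → [18, 20, 24, 63, 80, 81, 59, 95]
Insert 42:
  append 42 at index 8 → [18, 20, 24, 63, 80, 81, 59, 95, 42]
  42 < parent 63 at index 3, swap → [18, 20, 24, 42, 80, 81, 59, 95, 63]
Insert 40:
  append 40 at index 9 → [18, 20, 24, 42, 80, 81, 59, 95, 63, 40]
  40 < parent 80 at index 4, swap → [18, 20, 24, 42, 40, 81, 59, 95, 63, 80]
Insert 25:
  append 25 at index 10 → [18, 20, 24, 42, 40, 81, 59, 95, 63, 80, 25]
  25 < parent 40 at index 4, swap → [18, 20, 24, 42, 25, 81, 59, 95, 63, 80, 40]
Insert 50:
  append 50 at index 11 → [18, 20, 24, 42, 25, 81, 59, 95, 63, 80, 40, 50]
  50 < parent 81 at index 5, swap → [18, 20, 24, 42, 25, 50, 59, 95, 63, 80, 40, 81]

[18, 20, 24, 42, 25, 50, 59, 95, 63, 80, 40, 81]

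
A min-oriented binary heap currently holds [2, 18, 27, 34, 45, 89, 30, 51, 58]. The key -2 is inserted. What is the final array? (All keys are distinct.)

append -2 at index 9 → [2, 18, 27, 34, 45, 89, 30, 51, 58, -2]
-2 < parent 45 at index 4, swap → [2, 18, 27, 34, -2, 89, 30, 51, 58, 45]
-2 < parent 18 at index 1, swap → [2, -2, 27, 34, 18, 89, 30, 51, 58, 45]
-2 < parent 2 at index 0, swap → [-2, 2, 27, 34, 18, 89, 30, 51, 58, 45]

[-2, 2, 27, 34, 18, 89, 30, 51, 58, 45]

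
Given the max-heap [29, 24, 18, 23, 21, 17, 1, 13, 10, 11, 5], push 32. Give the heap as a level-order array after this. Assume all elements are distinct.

append 32 at index 11 → [29, 24, 18, 23, 21, 17, 1, 13, 10, 11, 5, 32]
32 > parent 17 at index 5, swap → [29, 24, 18, 23, 21, 32, 1, 13, 10, 11, 5, 17]
32 > parent 18 at index 2, swap → [29, 24, 32, 23, 21, 18, 1, 13, 10, 11, 5, 17]
32 > parent 29 at index 0, swap → [32, 24, 29, 23, 21, 18, 1, 13, 10, 11, 5, 17]

[32, 24, 29, 23, 21, 18, 1, 13, 10, 11, 5, 17]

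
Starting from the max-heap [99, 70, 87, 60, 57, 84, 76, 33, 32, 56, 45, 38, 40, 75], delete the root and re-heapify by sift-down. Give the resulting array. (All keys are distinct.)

[87, 70, 84, 60, 57, 75, 76, 33, 32, 56, 45, 38, 40]

remove root 99; move last element 75 to root → [75, 70, 87, 60, 57, 84, 76, 33, 32, 56, 45, 38, 40]
75 vs larger child 87 at index 2, swap → [87, 70, 75, 60, 57, 84, 76, 33, 32, 56, 45, 38, 40]
75 vs larger child 84 at index 5, swap → [87, 70, 84, 60, 57, 75, 76, 33, 32, 56, 45, 38, 40]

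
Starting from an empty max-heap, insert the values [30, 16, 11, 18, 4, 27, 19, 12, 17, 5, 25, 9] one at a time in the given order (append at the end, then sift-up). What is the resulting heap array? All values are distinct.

[30, 25, 27, 17, 18, 11, 19, 12, 16, 4, 5, 9]

Insert 30:
  append 30 at index 0 → [30] (no swap needed)
Insert 16:
  append 16 at index 1 → [30, 16] (no swap needed)
Insert 11:
  append 11 at index 2 → [30, 16, 11] (no swap needed)
Insert 18:
  append 18 at index 3 → [30, 16, 11, 18]
  18 > parent 16 at index 1, swap → [30, 18, 11, 16]
Insert 4:
  append 4 at index 4 → [30, 18, 11, 16, 4] (no swap needed)
Insert 27:
  append 27 at index 5 → [30, 18, 11, 16, 4, 27]
  27 > parent 11 at index 2, swap → [30, 18, 27, 16, 4, 11]
Insert 19:
  append 19 at index 6 → [30, 18, 27, 16, 4, 11, 19] (no swap needed)
Insert 12:
  append 12 at index 7 → [30, 18, 27, 16, 4, 11, 19, 12] (no swap needed)
Insert 17:
  append 17 at index 8 → [30, 18, 27, 16, 4, 11, 19, 12, 17]
  17 > parent 16 at index 3, swap → [30, 18, 27, 17, 4, 11, 19, 12, 16]
Insert 5:
  append 5 at index 9 → [30, 18, 27, 17, 4, 11, 19, 12, 16, 5]
  5 > parent 4 at index 4, swap → [30, 18, 27, 17, 5, 11, 19, 12, 16, 4]
Insert 25:
  append 25 at index 10 → [30, 18, 27, 17, 5, 11, 19, 12, 16, 4, 25]
  25 > parent 5 at index 4, swap → [30, 18, 27, 17, 25, 11, 19, 12, 16, 4, 5]
  25 > parent 18 at index 1, swap → [30, 25, 27, 17, 18, 11, 19, 12, 16, 4, 5]
Insert 9:
  append 9 at index 11 → [30, 25, 27, 17, 18, 11, 19, 12, 16, 4, 5, 9] (no swap needed)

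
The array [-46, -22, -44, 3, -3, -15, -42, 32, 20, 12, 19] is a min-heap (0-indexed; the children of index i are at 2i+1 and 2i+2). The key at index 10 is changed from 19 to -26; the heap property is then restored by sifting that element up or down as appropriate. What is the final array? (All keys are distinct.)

[-46, -26, -44, 3, -22, -15, -42, 32, 20, 12, -3]

set index 10 from 19 to -26 → [-46, -22, -44, 3, -3, -15, -42, 32, 20, 12, -26]
-26 < parent -3 at index 4, swap → [-46, -22, -44, 3, -26, -15, -42, 32, 20, 12, -3]
-26 < parent -22 at index 1, swap → [-46, -26, -44, 3, -22, -15, -42, 32, 20, 12, -3]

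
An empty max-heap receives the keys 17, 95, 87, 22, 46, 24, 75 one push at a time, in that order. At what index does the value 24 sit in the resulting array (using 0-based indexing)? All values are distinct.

5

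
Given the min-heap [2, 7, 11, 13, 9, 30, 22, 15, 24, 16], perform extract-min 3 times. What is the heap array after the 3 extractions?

[11, 13, 22, 15, 16, 30, 24]

extract-min #1 returns 2:
  remove root 2; move last element 16 to root → [16, 7, 11, 13, 9, 30, 22, 15, 24]
  16 vs smaller child 7 at index 1, swap → [7, 16, 11, 13, 9, 30, 22, 15, 24]
  16 vs smaller child 9 at index 4, swap → [7, 9, 11, 13, 16, 30, 22, 15, 24]
extract-min #2 returns 7:
  remove root 7; move last element 24 to root → [24, 9, 11, 13, 16, 30, 22, 15]
  24 vs smaller child 9 at index 1, swap → [9, 24, 11, 13, 16, 30, 22, 15]
  24 vs smaller child 13 at index 3, swap → [9, 13, 11, 24, 16, 30, 22, 15]
  24 vs only child 15 at index 7, swap → [9, 13, 11, 15, 16, 30, 22, 24]
extract-min #3 returns 9:
  remove root 9; move last element 24 to root → [24, 13, 11, 15, 16, 30, 22]
  24 vs smaller child 11 at index 2, swap → [11, 13, 24, 15, 16, 30, 22]
  24 vs smaller child 22 at index 6, swap → [11, 13, 22, 15, 16, 30, 24]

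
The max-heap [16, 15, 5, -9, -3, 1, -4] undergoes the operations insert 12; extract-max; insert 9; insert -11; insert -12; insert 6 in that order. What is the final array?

[15, 12, 5, 9, 6, 1, -4, -9, -11, -12, -3]

insert 12:
  append 12 at index 7 → [16, 15, 5, -9, -3, 1, -4, 12]
  12 > parent -9 at index 3, swap → [16, 15, 5, 12, -3, 1, -4, -9]
extract-max → returns 16:
  remove root 16; move last element -9 to root → [-9, 15, 5, 12, -3, 1, -4]
  -9 vs larger child 15 at index 1, swap → [15, -9, 5, 12, -3, 1, -4]
  -9 vs larger child 12 at index 3, swap → [15, 12, 5, -9, -3, 1, -4]
insert 9:
  append 9 at index 7 → [15, 12, 5, -9, -3, 1, -4, 9]
  9 > parent -9 at index 3, swap → [15, 12, 5, 9, -3, 1, -4, -9]
insert -11:
  append -11 at index 8 → [15, 12, 5, 9, -3, 1, -4, -9, -11] (no swap needed)
insert -12:
  append -12 at index 9 → [15, 12, 5, 9, -3, 1, -4, -9, -11, -12] (no swap needed)
insert 6:
  append 6 at index 10 → [15, 12, 5, 9, -3, 1, -4, -9, -11, -12, 6]
  6 > parent -3 at index 4, swap → [15, 12, 5, 9, 6, 1, -4, -9, -11, -12, -3]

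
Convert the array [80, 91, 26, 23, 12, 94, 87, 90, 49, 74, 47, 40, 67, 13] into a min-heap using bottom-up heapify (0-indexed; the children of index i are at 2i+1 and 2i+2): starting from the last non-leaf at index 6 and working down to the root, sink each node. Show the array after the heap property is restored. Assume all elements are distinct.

[12, 23, 13, 49, 47, 40, 26, 90, 80, 74, 91, 94, 67, 87]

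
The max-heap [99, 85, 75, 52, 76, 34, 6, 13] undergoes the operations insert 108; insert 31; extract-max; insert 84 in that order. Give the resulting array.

insert 108:
  append 108 at index 8 → [99, 85, 75, 52, 76, 34, 6, 13, 108]
  108 > parent 52 at index 3, swap → [99, 85, 75, 108, 76, 34, 6, 13, 52]
  108 > parent 85 at index 1, swap → [99, 108, 75, 85, 76, 34, 6, 13, 52]
  108 > parent 99 at index 0, swap → [108, 99, 75, 85, 76, 34, 6, 13, 52]
insert 31:
  append 31 at index 9 → [108, 99, 75, 85, 76, 34, 6, 13, 52, 31] (no swap needed)
extract-max → returns 108:
  remove root 108; move last element 31 to root → [31, 99, 75, 85, 76, 34, 6, 13, 52]
  31 vs larger child 99 at index 1, swap → [99, 31, 75, 85, 76, 34, 6, 13, 52]
  31 vs larger child 85 at index 3, swap → [99, 85, 75, 31, 76, 34, 6, 13, 52]
  31 vs larger child 52 at index 8, swap → [99, 85, 75, 52, 76, 34, 6, 13, 31]
insert 84:
  append 84 at index 9 → [99, 85, 75, 52, 76, 34, 6, 13, 31, 84]
  84 > parent 76 at index 4, swap → [99, 85, 75, 52, 84, 34, 6, 13, 31, 76]

[99, 85, 75, 52, 84, 34, 6, 13, 31, 76]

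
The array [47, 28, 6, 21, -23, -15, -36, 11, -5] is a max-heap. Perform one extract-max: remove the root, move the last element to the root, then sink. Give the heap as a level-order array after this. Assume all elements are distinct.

remove root 47; move last element -5 to root → [-5, 28, 6, 21, -23, -15, -36, 11]
-5 vs larger child 28 at index 1, swap → [28, -5, 6, 21, -23, -15, -36, 11]
-5 vs larger child 21 at index 3, swap → [28, 21, 6, -5, -23, -15, -36, 11]
-5 vs only child 11 at index 7, swap → [28, 21, 6, 11, -23, -15, -36, -5]

[28, 21, 6, 11, -23, -15, -36, -5]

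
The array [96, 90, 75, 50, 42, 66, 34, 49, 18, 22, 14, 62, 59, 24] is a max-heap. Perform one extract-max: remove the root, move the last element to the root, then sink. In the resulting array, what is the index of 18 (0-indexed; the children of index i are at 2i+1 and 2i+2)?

8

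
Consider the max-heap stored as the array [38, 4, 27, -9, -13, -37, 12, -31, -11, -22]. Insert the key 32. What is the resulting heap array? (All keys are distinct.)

append 32 at index 10 → [38, 4, 27, -9, -13, -37, 12, -31, -11, -22, 32]
32 > parent -13 at index 4, swap → [38, 4, 27, -9, 32, -37, 12, -31, -11, -22, -13]
32 > parent 4 at index 1, swap → [38, 32, 27, -9, 4, -37, 12, -31, -11, -22, -13]

[38, 32, 27, -9, 4, -37, 12, -31, -11, -22, -13]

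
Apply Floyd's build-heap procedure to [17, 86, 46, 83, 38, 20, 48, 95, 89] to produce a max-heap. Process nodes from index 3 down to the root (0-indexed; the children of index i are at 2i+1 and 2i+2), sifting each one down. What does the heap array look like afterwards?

[95, 89, 48, 86, 38, 20, 46, 83, 17]

sift down from index 3:
  83 vs larger child 95 at index 7, swap → [17, 86, 46, 95, 38, 20, 48, 83, 89]
sift down from index 2:
  46 vs larger child 48 at index 6, swap → [17, 86, 48, 95, 38, 20, 46, 83, 89]
sift down from index 1:
  86 vs larger child 95 at index 3, swap → [17, 95, 48, 86, 38, 20, 46, 83, 89]
  86 vs larger child 89 at index 8, swap → [17, 95, 48, 89, 38, 20, 46, 83, 86]
sift down from index 0:
  17 vs larger child 95 at index 1, swap → [95, 17, 48, 89, 38, 20, 46, 83, 86]
  17 vs larger child 89 at index 3, swap → [95, 89, 48, 17, 38, 20, 46, 83, 86]
  17 vs larger child 86 at index 8, swap → [95, 89, 48, 86, 38, 20, 46, 83, 17]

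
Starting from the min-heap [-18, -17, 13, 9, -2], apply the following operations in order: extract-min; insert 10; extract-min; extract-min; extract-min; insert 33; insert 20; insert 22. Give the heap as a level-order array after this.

[10, 13, 33, 20, 22]

extract-min → returns -18:
  remove root -18; move last element -2 to root → [-2, -17, 13, 9]
  -2 vs smaller child -17 at index 1, swap → [-17, -2, 13, 9]
insert 10:
  append 10 at index 4 → [-17, -2, 13, 9, 10] (no swap needed)
extract-min → returns -17:
  remove root -17; move last element 10 to root → [10, -2, 13, 9]
  10 vs smaller child -2 at index 1, swap → [-2, 10, 13, 9]
  10 vs only child 9 at index 3, swap → [-2, 9, 13, 10]
extract-min → returns -2:
  remove root -2; move last element 10 to root → [10, 9, 13]
  10 vs smaller child 9 at index 1, swap → [9, 10, 13]
extract-min → returns 9:
  remove root 9; move last element 13 to root → [13, 10]
  13 vs only child 10 at index 1, swap → [10, 13]
insert 33:
  append 33 at index 2 → [10, 13, 33] (no swap needed)
insert 20:
  append 20 at index 3 → [10, 13, 33, 20] (no swap needed)
insert 22:
  append 22 at index 4 → [10, 13, 33, 20, 22] (no swap needed)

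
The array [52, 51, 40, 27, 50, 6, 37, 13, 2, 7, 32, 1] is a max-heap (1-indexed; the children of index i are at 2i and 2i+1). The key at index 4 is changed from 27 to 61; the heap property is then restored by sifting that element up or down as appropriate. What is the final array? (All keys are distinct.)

[61, 52, 40, 51, 50, 6, 37, 13, 2, 7, 32, 1]

set index 4 from 27 to 61 → [52, 51, 40, 61, 50, 6, 37, 13, 2, 7, 32, 1]
61 > parent 51 at index 2, swap → [52, 61, 40, 51, 50, 6, 37, 13, 2, 7, 32, 1]
61 > parent 52 at index 1, swap → [61, 52, 40, 51, 50, 6, 37, 13, 2, 7, 32, 1]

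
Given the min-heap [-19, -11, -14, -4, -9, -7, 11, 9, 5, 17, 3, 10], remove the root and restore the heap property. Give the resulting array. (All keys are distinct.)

remove root -19; move last element 10 to root → [10, -11, -14, -4, -9, -7, 11, 9, 5, 17, 3]
10 vs smaller child -14 at index 2, swap → [-14, -11, 10, -4, -9, -7, 11, 9, 5, 17, 3]
10 vs smaller child -7 at index 5, swap → [-14, -11, -7, -4, -9, 10, 11, 9, 5, 17, 3]

[-14, -11, -7, -4, -9, 10, 11, 9, 5, 17, 3]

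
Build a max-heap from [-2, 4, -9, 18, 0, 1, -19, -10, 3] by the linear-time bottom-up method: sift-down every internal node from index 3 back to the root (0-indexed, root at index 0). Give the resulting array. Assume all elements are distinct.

[18, 4, 1, 3, 0, -9, -19, -10, -2]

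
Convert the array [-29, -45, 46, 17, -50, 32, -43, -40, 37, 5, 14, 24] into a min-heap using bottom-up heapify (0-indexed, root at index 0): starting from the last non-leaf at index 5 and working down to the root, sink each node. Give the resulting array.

[-50, -45, -43, -40, -29, 24, 46, 17, 37, 5, 14, 32]

sift down from index 5:
  32 vs only child 24 at index 11, swap → [-29, -45, 46, 17, -50, 24, -43, -40, 37, 5, 14, 32]
sift down from index 4: already satisfies heap property
sift down from index 3:
  17 vs smaller child -40 at index 7, swap → [-29, -45, 46, -40, -50, 24, -43, 17, 37, 5, 14, 32]
sift down from index 2:
  46 vs smaller child -43 at index 6, swap → [-29, -45, -43, -40, -50, 24, 46, 17, 37, 5, 14, 32]
sift down from index 1:
  -45 vs smaller child -50 at index 4, swap → [-29, -50, -43, -40, -45, 24, 46, 17, 37, 5, 14, 32]
sift down from index 0:
  -29 vs smaller child -50 at index 1, swap → [-50, -29, -43, -40, -45, 24, 46, 17, 37, 5, 14, 32]
  -29 vs smaller child -45 at index 4, swap → [-50, -45, -43, -40, -29, 24, 46, 17, 37, 5, 14, 32]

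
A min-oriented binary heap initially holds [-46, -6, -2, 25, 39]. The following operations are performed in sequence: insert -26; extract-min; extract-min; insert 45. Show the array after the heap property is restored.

[-6, 25, -2, 39, 45]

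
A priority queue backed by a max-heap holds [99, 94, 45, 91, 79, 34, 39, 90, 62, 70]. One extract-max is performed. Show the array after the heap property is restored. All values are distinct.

[94, 91, 45, 90, 79, 34, 39, 70, 62]

remove root 99; move last element 70 to root → [70, 94, 45, 91, 79, 34, 39, 90, 62]
70 vs larger child 94 at index 1, swap → [94, 70, 45, 91, 79, 34, 39, 90, 62]
70 vs larger child 91 at index 3, swap → [94, 91, 45, 70, 79, 34, 39, 90, 62]
70 vs larger child 90 at index 7, swap → [94, 91, 45, 90, 79, 34, 39, 70, 62]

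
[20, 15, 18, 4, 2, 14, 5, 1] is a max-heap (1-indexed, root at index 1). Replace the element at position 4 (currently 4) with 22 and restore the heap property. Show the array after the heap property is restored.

[22, 20, 18, 15, 2, 14, 5, 1]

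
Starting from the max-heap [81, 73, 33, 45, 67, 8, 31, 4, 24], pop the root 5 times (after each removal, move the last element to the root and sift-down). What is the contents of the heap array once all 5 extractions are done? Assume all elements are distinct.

[31, 24, 8, 4]

extract-max #1 returns 81:
  remove root 81; move last element 24 to root → [24, 73, 33, 45, 67, 8, 31, 4]
  24 vs larger child 73 at index 1, swap → [73, 24, 33, 45, 67, 8, 31, 4]
  24 vs larger child 67 at index 4, swap → [73, 67, 33, 45, 24, 8, 31, 4]
extract-max #2 returns 73:
  remove root 73; move last element 4 to root → [4, 67, 33, 45, 24, 8, 31]
  4 vs larger child 67 at index 1, swap → [67, 4, 33, 45, 24, 8, 31]
  4 vs larger child 45 at index 3, swap → [67, 45, 33, 4, 24, 8, 31]
extract-max #3 returns 67:
  remove root 67; move last element 31 to root → [31, 45, 33, 4, 24, 8]
  31 vs larger child 45 at index 1, swap → [45, 31, 33, 4, 24, 8]
extract-max #4 returns 45:
  remove root 45; move last element 8 to root → [8, 31, 33, 4, 24]
  8 vs larger child 33 at index 2, swap → [33, 31, 8, 4, 24]
extract-max #5 returns 33:
  remove root 33; move last element 24 to root → [24, 31, 8, 4]
  24 vs larger child 31 at index 1, swap → [31, 24, 8, 4]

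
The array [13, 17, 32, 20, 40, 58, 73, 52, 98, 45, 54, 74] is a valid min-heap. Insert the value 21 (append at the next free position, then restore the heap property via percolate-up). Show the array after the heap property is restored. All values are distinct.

append 21 at index 12 → [13, 17, 32, 20, 40, 58, 73, 52, 98, 45, 54, 74, 21]
21 < parent 58 at index 5, swap → [13, 17, 32, 20, 40, 21, 73, 52, 98, 45, 54, 74, 58]
21 < parent 32 at index 2, swap → [13, 17, 21, 20, 40, 32, 73, 52, 98, 45, 54, 74, 58]

[13, 17, 21, 20, 40, 32, 73, 52, 98, 45, 54, 74, 58]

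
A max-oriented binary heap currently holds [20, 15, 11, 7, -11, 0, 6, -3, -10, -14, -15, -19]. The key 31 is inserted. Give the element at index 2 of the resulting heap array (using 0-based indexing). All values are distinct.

20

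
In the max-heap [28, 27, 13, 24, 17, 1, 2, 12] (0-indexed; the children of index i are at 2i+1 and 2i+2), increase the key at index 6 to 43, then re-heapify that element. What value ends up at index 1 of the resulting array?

set index 6 from 2 to 43 → [28, 27, 13, 24, 17, 1, 43, 12]
43 > parent 13 at index 2, swap → [28, 27, 43, 24, 17, 1, 13, 12]
43 > parent 28 at index 0, swap → [43, 27, 28, 24, 17, 1, 13, 12]
resulting array: [43, 27, 28, 24, 17, 1, 13, 12]

27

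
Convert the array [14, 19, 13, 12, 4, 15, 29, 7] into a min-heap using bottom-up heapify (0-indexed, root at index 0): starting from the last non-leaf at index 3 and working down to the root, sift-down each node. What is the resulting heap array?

[4, 7, 13, 12, 19, 15, 29, 14]

sift down from index 3:
  12 vs only child 7 at index 7, swap → [14, 19, 13, 7, 4, 15, 29, 12]
sift down from index 2: already satisfies heap property
sift down from index 1:
  19 vs smaller child 4 at index 4, swap → [14, 4, 13, 7, 19, 15, 29, 12]
sift down from index 0:
  14 vs smaller child 4 at index 1, swap → [4, 14, 13, 7, 19, 15, 29, 12]
  14 vs smaller child 7 at index 3, swap → [4, 7, 13, 14, 19, 15, 29, 12]
  14 vs only child 12 at index 7, swap → [4, 7, 13, 12, 19, 15, 29, 14]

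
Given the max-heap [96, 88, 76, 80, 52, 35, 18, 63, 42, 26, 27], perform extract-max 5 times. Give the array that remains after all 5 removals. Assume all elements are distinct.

[52, 42, 35, 18, 27, 26]

extract-max #1 returns 96:
  remove root 96; move last element 27 to root → [27, 88, 76, 80, 52, 35, 18, 63, 42, 26]
  27 vs larger child 88 at index 1, swap → [88, 27, 76, 80, 52, 35, 18, 63, 42, 26]
  27 vs larger child 80 at index 3, swap → [88, 80, 76, 27, 52, 35, 18, 63, 42, 26]
  27 vs larger child 63 at index 7, swap → [88, 80, 76, 63, 52, 35, 18, 27, 42, 26]
extract-max #2 returns 88:
  remove root 88; move last element 26 to root → [26, 80, 76, 63, 52, 35, 18, 27, 42]
  26 vs larger child 80 at index 1, swap → [80, 26, 76, 63, 52, 35, 18, 27, 42]
  26 vs larger child 63 at index 3, swap → [80, 63, 76, 26, 52, 35, 18, 27, 42]
  26 vs larger child 42 at index 8, swap → [80, 63, 76, 42, 52, 35, 18, 27, 26]
extract-max #3 returns 80:
  remove root 80; move last element 26 to root → [26, 63, 76, 42, 52, 35, 18, 27]
  26 vs larger child 76 at index 2, swap → [76, 63, 26, 42, 52, 35, 18, 27]
  26 vs larger child 35 at index 5, swap → [76, 63, 35, 42, 52, 26, 18, 27]
extract-max #4 returns 76:
  remove root 76; move last element 27 to root → [27, 63, 35, 42, 52, 26, 18]
  27 vs larger child 63 at index 1, swap → [63, 27, 35, 42, 52, 26, 18]
  27 vs larger child 52 at index 4, swap → [63, 52, 35, 42, 27, 26, 18]
extract-max #5 returns 63:
  remove root 63; move last element 18 to root → [18, 52, 35, 42, 27, 26]
  18 vs larger child 52 at index 1, swap → [52, 18, 35, 42, 27, 26]
  18 vs larger child 42 at index 3, swap → [52, 42, 35, 18, 27, 26]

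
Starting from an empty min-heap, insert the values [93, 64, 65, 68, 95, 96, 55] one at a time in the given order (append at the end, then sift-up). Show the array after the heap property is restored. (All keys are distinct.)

[55, 68, 64, 93, 95, 96, 65]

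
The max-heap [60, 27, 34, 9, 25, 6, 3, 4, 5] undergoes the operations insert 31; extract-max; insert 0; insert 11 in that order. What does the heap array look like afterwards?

[34, 31, 25, 9, 27, 6, 3, 4, 5, 0, 11]

insert 31:
  append 31 at index 9 → [60, 27, 34, 9, 25, 6, 3, 4, 5, 31]
  31 > parent 25 at index 4, swap → [60, 27, 34, 9, 31, 6, 3, 4, 5, 25]
  31 > parent 27 at index 1, swap → [60, 31, 34, 9, 27, 6, 3, 4, 5, 25]
extract-max → returns 60:
  remove root 60; move last element 25 to root → [25, 31, 34, 9, 27, 6, 3, 4, 5]
  25 vs larger child 34 at index 2, swap → [34, 31, 25, 9, 27, 6, 3, 4, 5]
insert 0:
  append 0 at index 9 → [34, 31, 25, 9, 27, 6, 3, 4, 5, 0] (no swap needed)
insert 11:
  append 11 at index 10 → [34, 31, 25, 9, 27, 6, 3, 4, 5, 0, 11] (no swap needed)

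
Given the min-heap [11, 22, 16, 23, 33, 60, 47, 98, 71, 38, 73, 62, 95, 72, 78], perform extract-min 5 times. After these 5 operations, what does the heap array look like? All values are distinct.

[38, 62, 47, 71, 73, 60, 72, 98, 78, 95]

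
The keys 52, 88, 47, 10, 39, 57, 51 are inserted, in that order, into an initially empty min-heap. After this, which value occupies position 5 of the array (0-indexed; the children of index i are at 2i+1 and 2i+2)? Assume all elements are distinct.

Insert 52:
  append 52 at index 0 → [52] (no swap needed)
Insert 88:
  append 88 at index 1 → [52, 88] (no swap needed)
Insert 47:
  append 47 at index 2 → [52, 88, 47]
  47 < parent 52 at index 0, swap → [47, 88, 52]
Insert 10:
  append 10 at index 3 → [47, 88, 52, 10]
  10 < parent 88 at index 1, swap → [47, 10, 52, 88]
  10 < parent 47 at index 0, swap → [10, 47, 52, 88]
Insert 39:
  append 39 at index 4 → [10, 47, 52, 88, 39]
  39 < parent 47 at index 1, swap → [10, 39, 52, 88, 47]
Insert 57:
  append 57 at index 5 → [10, 39, 52, 88, 47, 57] (no swap needed)
Insert 51:
  append 51 at index 6 → [10, 39, 52, 88, 47, 57, 51]
  51 < parent 52 at index 2, swap → [10, 39, 51, 88, 47, 57, 52]
resulting array: [10, 39, 51, 88, 47, 57, 52]

57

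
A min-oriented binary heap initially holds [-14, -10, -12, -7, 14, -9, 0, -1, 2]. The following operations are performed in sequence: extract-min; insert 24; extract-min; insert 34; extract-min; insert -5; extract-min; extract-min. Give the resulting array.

[-5, -1, 0, 24, 14, 2, 34]

extract-min → returns -14:
  remove root -14; move last element 2 to root → [2, -10, -12, -7, 14, -9, 0, -1]
  2 vs smaller child -12 at index 2, swap → [-12, -10, 2, -7, 14, -9, 0, -1]
  2 vs smaller child -9 at index 5, swap → [-12, -10, -9, -7, 14, 2, 0, -1]
insert 24:
  append 24 at index 8 → [-12, -10, -9, -7, 14, 2, 0, -1, 24] (no swap needed)
extract-min → returns -12:
  remove root -12; move last element 24 to root → [24, -10, -9, -7, 14, 2, 0, -1]
  24 vs smaller child -10 at index 1, swap → [-10, 24, -9, -7, 14, 2, 0, -1]
  24 vs smaller child -7 at index 3, swap → [-10, -7, -9, 24, 14, 2, 0, -1]
  24 vs only child -1 at index 7, swap → [-10, -7, -9, -1, 14, 2, 0, 24]
insert 34:
  append 34 at index 8 → [-10, -7, -9, -1, 14, 2, 0, 24, 34] (no swap needed)
extract-min → returns -10:
  remove root -10; move last element 34 to root → [34, -7, -9, -1, 14, 2, 0, 24]
  34 vs smaller child -9 at index 2, swap → [-9, -7, 34, -1, 14, 2, 0, 24]
  34 vs smaller child 0 at index 6, swap → [-9, -7, 0, -1, 14, 2, 34, 24]
insert -5:
  append -5 at index 8 → [-9, -7, 0, -1, 14, 2, 34, 24, -5]
  -5 < parent -1 at index 3, swap → [-9, -7, 0, -5, 14, 2, 34, 24, -1]
extract-min → returns -9:
  remove root -9; move last element -1 to root → [-1, -7, 0, -5, 14, 2, 34, 24]
  -1 vs smaller child -7 at index 1, swap → [-7, -1, 0, -5, 14, 2, 34, 24]
  -1 vs smaller child -5 at index 3, swap → [-7, -5, 0, -1, 14, 2, 34, 24]
extract-min → returns -7:
  remove root -7; move last element 24 to root → [24, -5, 0, -1, 14, 2, 34]
  24 vs smaller child -5 at index 1, swap → [-5, 24, 0, -1, 14, 2, 34]
  24 vs smaller child -1 at index 3, swap → [-5, -1, 0, 24, 14, 2, 34]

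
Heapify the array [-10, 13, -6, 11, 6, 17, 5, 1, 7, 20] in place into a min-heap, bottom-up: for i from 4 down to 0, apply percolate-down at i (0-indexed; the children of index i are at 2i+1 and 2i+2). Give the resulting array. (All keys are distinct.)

sift down from index 4: already satisfies heap property
sift down from index 3:
  11 vs smaller child 1 at index 7, swap → [-10, 13, -6, 1, 6, 17, 5, 11, 7, 20]
sift down from index 2: already satisfies heap property
sift down from index 1:
  13 vs smaller child 1 at index 3, swap → [-10, 1, -6, 13, 6, 17, 5, 11, 7, 20]
  13 vs smaller child 7 at index 8, swap → [-10, 1, -6, 7, 6, 17, 5, 11, 13, 20]
sift down from index 0: already satisfies heap property

[-10, 1, -6, 7, 6, 17, 5, 11, 13, 20]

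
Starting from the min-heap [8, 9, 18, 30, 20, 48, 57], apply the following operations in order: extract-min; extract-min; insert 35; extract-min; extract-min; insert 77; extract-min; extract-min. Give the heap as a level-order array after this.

extract-min → returns 8:
  remove root 8; move last element 57 to root → [57, 9, 18, 30, 20, 48]
  57 vs smaller child 9 at index 1, swap → [9, 57, 18, 30, 20, 48]
  57 vs smaller child 20 at index 4, swap → [9, 20, 18, 30, 57, 48]
extract-min → returns 9:
  remove root 9; move last element 48 to root → [48, 20, 18, 30, 57]
  48 vs smaller child 18 at index 2, swap → [18, 20, 48, 30, 57]
insert 35:
  append 35 at index 5 → [18, 20, 48, 30, 57, 35]
  35 < parent 48 at index 2, swap → [18, 20, 35, 30, 57, 48]
extract-min → returns 18:
  remove root 18; move last element 48 to root → [48, 20, 35, 30, 57]
  48 vs smaller child 20 at index 1, swap → [20, 48, 35, 30, 57]
  48 vs smaller child 30 at index 3, swap → [20, 30, 35, 48, 57]
extract-min → returns 20:
  remove root 20; move last element 57 to root → [57, 30, 35, 48]
  57 vs smaller child 30 at index 1, swap → [30, 57, 35, 48]
  57 vs only child 48 at index 3, swap → [30, 48, 35, 57]
insert 77:
  append 77 at index 4 → [30, 48, 35, 57, 77] (no swap needed)
extract-min → returns 30:
  remove root 30; move last element 77 to root → [77, 48, 35, 57]
  77 vs smaller child 35 at index 2, swap → [35, 48, 77, 57]
extract-min → returns 35:
  remove root 35; move last element 57 to root → [57, 48, 77]
  57 vs smaller child 48 at index 1, swap → [48, 57, 77]

[48, 57, 77]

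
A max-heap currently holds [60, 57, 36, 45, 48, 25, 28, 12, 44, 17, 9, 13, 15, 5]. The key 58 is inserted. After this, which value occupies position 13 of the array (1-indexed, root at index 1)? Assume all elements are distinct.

append 58 at index 15 → [60, 57, 36, 45, 48, 25, 28, 12, 44, 17, 9, 13, 15, 5, 58]
58 > parent 28 at index 7, swap → [60, 57, 36, 45, 48, 25, 58, 12, 44, 17, 9, 13, 15, 5, 28]
58 > parent 36 at index 3, swap → [60, 57, 58, 45, 48, 25, 36, 12, 44, 17, 9, 13, 15, 5, 28]
resulting array: [60, 57, 58, 45, 48, 25, 36, 12, 44, 17, 9, 13, 15, 5, 28]

15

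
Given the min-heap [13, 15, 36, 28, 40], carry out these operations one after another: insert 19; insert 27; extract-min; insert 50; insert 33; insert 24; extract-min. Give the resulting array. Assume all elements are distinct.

insert 19:
  append 19 at index 5 → [13, 15, 36, 28, 40, 19]
  19 < parent 36 at index 2, swap → [13, 15, 19, 28, 40, 36]
insert 27:
  append 27 at index 6 → [13, 15, 19, 28, 40, 36, 27] (no swap needed)
extract-min → returns 13:
  remove root 13; move last element 27 to root → [27, 15, 19, 28, 40, 36]
  27 vs smaller child 15 at index 1, swap → [15, 27, 19, 28, 40, 36]
insert 50:
  append 50 at index 6 → [15, 27, 19, 28, 40, 36, 50] (no swap needed)
insert 33:
  append 33 at index 7 → [15, 27, 19, 28, 40, 36, 50, 33] (no swap needed)
insert 24:
  append 24 at index 8 → [15, 27, 19, 28, 40, 36, 50, 33, 24]
  24 < parent 28 at index 3, swap → [15, 27, 19, 24, 40, 36, 50, 33, 28]
  24 < parent 27 at index 1, swap → [15, 24, 19, 27, 40, 36, 50, 33, 28]
extract-min → returns 15:
  remove root 15; move last element 28 to root → [28, 24, 19, 27, 40, 36, 50, 33]
  28 vs smaller child 19 at index 2, swap → [19, 24, 28, 27, 40, 36, 50, 33]

[19, 24, 28, 27, 40, 36, 50, 33]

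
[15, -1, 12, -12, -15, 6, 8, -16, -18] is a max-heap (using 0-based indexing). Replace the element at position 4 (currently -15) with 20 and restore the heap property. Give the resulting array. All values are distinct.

[20, 15, 12, -12, -1, 6, 8, -16, -18]

set index 4 from -15 to 20 → [15, -1, 12, -12, 20, 6, 8, -16, -18]
20 > parent -1 at index 1, swap → [15, 20, 12, -12, -1, 6, 8, -16, -18]
20 > parent 15 at index 0, swap → [20, 15, 12, -12, -1, 6, 8, -16, -18]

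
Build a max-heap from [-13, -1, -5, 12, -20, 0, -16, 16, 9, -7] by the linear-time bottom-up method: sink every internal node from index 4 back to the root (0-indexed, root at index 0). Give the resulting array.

[16, 12, 0, 9, -7, -5, -16, -1, -13, -20]

sift down from index 4:
  -20 vs only child -7 at index 9, swap → [-13, -1, -5, 12, -7, 0, -16, 16, 9, -20]
sift down from index 3:
  12 vs larger child 16 at index 7, swap → [-13, -1, -5, 16, -7, 0, -16, 12, 9, -20]
sift down from index 2:
  -5 vs larger child 0 at index 5, swap → [-13, -1, 0, 16, -7, -5, -16, 12, 9, -20]
sift down from index 1:
  -1 vs larger child 16 at index 3, swap → [-13, 16, 0, -1, -7, -5, -16, 12, 9, -20]
  -1 vs larger child 12 at index 7, swap → [-13, 16, 0, 12, -7, -5, -16, -1, 9, -20]
sift down from index 0:
  -13 vs larger child 16 at index 1, swap → [16, -13, 0, 12, -7, -5, -16, -1, 9, -20]
  -13 vs larger child 12 at index 3, swap → [16, 12, 0, -13, -7, -5, -16, -1, 9, -20]
  -13 vs larger child 9 at index 8, swap → [16, 12, 0, 9, -7, -5, -16, -1, -13, -20]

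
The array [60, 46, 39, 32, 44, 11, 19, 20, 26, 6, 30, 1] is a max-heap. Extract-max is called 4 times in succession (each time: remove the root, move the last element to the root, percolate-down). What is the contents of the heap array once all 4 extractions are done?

extract-max #1 returns 60:
  remove root 60; move last element 1 to root → [1, 46, 39, 32, 44, 11, 19, 20, 26, 6, 30]
  1 vs larger child 46 at index 1, swap → [46, 1, 39, 32, 44, 11, 19, 20, 26, 6, 30]
  1 vs larger child 44 at index 4, swap → [46, 44, 39, 32, 1, 11, 19, 20, 26, 6, 30]
  1 vs larger child 30 at index 10, swap → [46, 44, 39, 32, 30, 11, 19, 20, 26, 6, 1]
extract-max #2 returns 46:
  remove root 46; move last element 1 to root → [1, 44, 39, 32, 30, 11, 19, 20, 26, 6]
  1 vs larger child 44 at index 1, swap → [44, 1, 39, 32, 30, 11, 19, 20, 26, 6]
  1 vs larger child 32 at index 3, swap → [44, 32, 39, 1, 30, 11, 19, 20, 26, 6]
  1 vs larger child 26 at index 8, swap → [44, 32, 39, 26, 30, 11, 19, 20, 1, 6]
extract-max #3 returns 44:
  remove root 44; move last element 6 to root → [6, 32, 39, 26, 30, 11, 19, 20, 1]
  6 vs larger child 39 at index 2, swap → [39, 32, 6, 26, 30, 11, 19, 20, 1]
  6 vs larger child 19 at index 6, swap → [39, 32, 19, 26, 30, 11, 6, 20, 1]
extract-max #4 returns 39:
  remove root 39; move last element 1 to root → [1, 32, 19, 26, 30, 11, 6, 20]
  1 vs larger child 32 at index 1, swap → [32, 1, 19, 26, 30, 11, 6, 20]
  1 vs larger child 30 at index 4, swap → [32, 30, 19, 26, 1, 11, 6, 20]

[32, 30, 19, 26, 1, 11, 6, 20]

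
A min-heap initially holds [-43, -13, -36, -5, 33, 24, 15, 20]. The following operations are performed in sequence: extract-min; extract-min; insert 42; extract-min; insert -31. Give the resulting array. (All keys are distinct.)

[-31, 20, -5, 42, 33, 24, 15]

extract-min → returns -43:
  remove root -43; move last element 20 to root → [20, -13, -36, -5, 33, 24, 15]
  20 vs smaller child -36 at index 2, swap → [-36, -13, 20, -5, 33, 24, 15]
  20 vs smaller child 15 at index 6, swap → [-36, -13, 15, -5, 33, 24, 20]
extract-min → returns -36:
  remove root -36; move last element 20 to root → [20, -13, 15, -5, 33, 24]
  20 vs smaller child -13 at index 1, swap → [-13, 20, 15, -5, 33, 24]
  20 vs smaller child -5 at index 3, swap → [-13, -5, 15, 20, 33, 24]
insert 42:
  append 42 at index 6 → [-13, -5, 15, 20, 33, 24, 42] (no swap needed)
extract-min → returns -13:
  remove root -13; move last element 42 to root → [42, -5, 15, 20, 33, 24]
  42 vs smaller child -5 at index 1, swap → [-5, 42, 15, 20, 33, 24]
  42 vs smaller child 20 at index 3, swap → [-5, 20, 15, 42, 33, 24]
insert -31:
  append -31 at index 6 → [-5, 20, 15, 42, 33, 24, -31]
  -31 < parent 15 at index 2, swap → [-5, 20, -31, 42, 33, 24, 15]
  -31 < parent -5 at index 0, swap → [-31, 20, -5, 42, 33, 24, 15]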